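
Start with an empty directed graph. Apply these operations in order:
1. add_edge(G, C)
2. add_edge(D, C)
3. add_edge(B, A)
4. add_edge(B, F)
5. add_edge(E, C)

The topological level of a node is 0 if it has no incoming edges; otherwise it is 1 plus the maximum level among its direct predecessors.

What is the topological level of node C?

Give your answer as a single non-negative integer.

Answer: 1

Derivation:
Op 1: add_edge(G, C). Edges now: 1
Op 2: add_edge(D, C). Edges now: 2
Op 3: add_edge(B, A). Edges now: 3
Op 4: add_edge(B, F). Edges now: 4
Op 5: add_edge(E, C). Edges now: 5
Compute levels (Kahn BFS):
  sources (in-degree 0): B, D, E, G
  process B: level=0
    B->A: in-degree(A)=0, level(A)=1, enqueue
    B->F: in-degree(F)=0, level(F)=1, enqueue
  process D: level=0
    D->C: in-degree(C)=2, level(C)>=1
  process E: level=0
    E->C: in-degree(C)=1, level(C)>=1
  process G: level=0
    G->C: in-degree(C)=0, level(C)=1, enqueue
  process A: level=1
  process F: level=1
  process C: level=1
All levels: A:1, B:0, C:1, D:0, E:0, F:1, G:0
level(C) = 1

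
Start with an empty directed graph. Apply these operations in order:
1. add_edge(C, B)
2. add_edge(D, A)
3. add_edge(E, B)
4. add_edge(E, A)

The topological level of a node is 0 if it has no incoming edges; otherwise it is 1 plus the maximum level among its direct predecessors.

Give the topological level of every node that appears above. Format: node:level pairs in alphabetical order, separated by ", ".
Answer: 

Answer: A:1, B:1, C:0, D:0, E:0

Derivation:
Op 1: add_edge(C, B). Edges now: 1
Op 2: add_edge(D, A). Edges now: 2
Op 3: add_edge(E, B). Edges now: 3
Op 4: add_edge(E, A). Edges now: 4
Compute levels (Kahn BFS):
  sources (in-degree 0): C, D, E
  process C: level=0
    C->B: in-degree(B)=1, level(B)>=1
  process D: level=0
    D->A: in-degree(A)=1, level(A)>=1
  process E: level=0
    E->A: in-degree(A)=0, level(A)=1, enqueue
    E->B: in-degree(B)=0, level(B)=1, enqueue
  process A: level=1
  process B: level=1
All levels: A:1, B:1, C:0, D:0, E:0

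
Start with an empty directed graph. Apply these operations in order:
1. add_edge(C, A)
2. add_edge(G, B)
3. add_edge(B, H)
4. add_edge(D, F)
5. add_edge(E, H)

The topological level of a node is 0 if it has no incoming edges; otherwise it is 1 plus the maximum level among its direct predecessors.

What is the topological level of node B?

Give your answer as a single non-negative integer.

Op 1: add_edge(C, A). Edges now: 1
Op 2: add_edge(G, B). Edges now: 2
Op 3: add_edge(B, H). Edges now: 3
Op 4: add_edge(D, F). Edges now: 4
Op 5: add_edge(E, H). Edges now: 5
Compute levels (Kahn BFS):
  sources (in-degree 0): C, D, E, G
  process C: level=0
    C->A: in-degree(A)=0, level(A)=1, enqueue
  process D: level=0
    D->F: in-degree(F)=0, level(F)=1, enqueue
  process E: level=0
    E->H: in-degree(H)=1, level(H)>=1
  process G: level=0
    G->B: in-degree(B)=0, level(B)=1, enqueue
  process A: level=1
  process F: level=1
  process B: level=1
    B->H: in-degree(H)=0, level(H)=2, enqueue
  process H: level=2
All levels: A:1, B:1, C:0, D:0, E:0, F:1, G:0, H:2
level(B) = 1

Answer: 1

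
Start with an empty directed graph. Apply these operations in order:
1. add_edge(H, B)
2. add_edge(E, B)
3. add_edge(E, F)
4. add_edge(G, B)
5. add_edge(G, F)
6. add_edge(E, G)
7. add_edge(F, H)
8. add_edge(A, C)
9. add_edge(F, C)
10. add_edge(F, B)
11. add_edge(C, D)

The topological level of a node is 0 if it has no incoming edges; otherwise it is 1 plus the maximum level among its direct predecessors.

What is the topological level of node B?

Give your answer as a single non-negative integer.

Op 1: add_edge(H, B). Edges now: 1
Op 2: add_edge(E, B). Edges now: 2
Op 3: add_edge(E, F). Edges now: 3
Op 4: add_edge(G, B). Edges now: 4
Op 5: add_edge(G, F). Edges now: 5
Op 6: add_edge(E, G). Edges now: 6
Op 7: add_edge(F, H). Edges now: 7
Op 8: add_edge(A, C). Edges now: 8
Op 9: add_edge(F, C). Edges now: 9
Op 10: add_edge(F, B). Edges now: 10
Op 11: add_edge(C, D). Edges now: 11
Compute levels (Kahn BFS):
  sources (in-degree 0): A, E
  process A: level=0
    A->C: in-degree(C)=1, level(C)>=1
  process E: level=0
    E->B: in-degree(B)=3, level(B)>=1
    E->F: in-degree(F)=1, level(F)>=1
    E->G: in-degree(G)=0, level(G)=1, enqueue
  process G: level=1
    G->B: in-degree(B)=2, level(B)>=2
    G->F: in-degree(F)=0, level(F)=2, enqueue
  process F: level=2
    F->B: in-degree(B)=1, level(B)>=3
    F->C: in-degree(C)=0, level(C)=3, enqueue
    F->H: in-degree(H)=0, level(H)=3, enqueue
  process C: level=3
    C->D: in-degree(D)=0, level(D)=4, enqueue
  process H: level=3
    H->B: in-degree(B)=0, level(B)=4, enqueue
  process D: level=4
  process B: level=4
All levels: A:0, B:4, C:3, D:4, E:0, F:2, G:1, H:3
level(B) = 4

Answer: 4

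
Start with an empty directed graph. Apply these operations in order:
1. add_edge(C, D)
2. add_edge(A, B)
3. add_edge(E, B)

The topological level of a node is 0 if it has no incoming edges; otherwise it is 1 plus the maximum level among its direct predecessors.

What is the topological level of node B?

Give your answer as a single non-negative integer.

Op 1: add_edge(C, D). Edges now: 1
Op 2: add_edge(A, B). Edges now: 2
Op 3: add_edge(E, B). Edges now: 3
Compute levels (Kahn BFS):
  sources (in-degree 0): A, C, E
  process A: level=0
    A->B: in-degree(B)=1, level(B)>=1
  process C: level=0
    C->D: in-degree(D)=0, level(D)=1, enqueue
  process E: level=0
    E->B: in-degree(B)=0, level(B)=1, enqueue
  process D: level=1
  process B: level=1
All levels: A:0, B:1, C:0, D:1, E:0
level(B) = 1

Answer: 1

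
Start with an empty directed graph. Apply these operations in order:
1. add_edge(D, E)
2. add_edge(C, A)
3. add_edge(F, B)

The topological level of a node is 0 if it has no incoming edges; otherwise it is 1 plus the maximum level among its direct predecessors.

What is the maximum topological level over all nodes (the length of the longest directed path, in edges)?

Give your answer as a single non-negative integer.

Op 1: add_edge(D, E). Edges now: 1
Op 2: add_edge(C, A). Edges now: 2
Op 3: add_edge(F, B). Edges now: 3
Compute levels (Kahn BFS):
  sources (in-degree 0): C, D, F
  process C: level=0
    C->A: in-degree(A)=0, level(A)=1, enqueue
  process D: level=0
    D->E: in-degree(E)=0, level(E)=1, enqueue
  process F: level=0
    F->B: in-degree(B)=0, level(B)=1, enqueue
  process A: level=1
  process E: level=1
  process B: level=1
All levels: A:1, B:1, C:0, D:0, E:1, F:0
max level = 1

Answer: 1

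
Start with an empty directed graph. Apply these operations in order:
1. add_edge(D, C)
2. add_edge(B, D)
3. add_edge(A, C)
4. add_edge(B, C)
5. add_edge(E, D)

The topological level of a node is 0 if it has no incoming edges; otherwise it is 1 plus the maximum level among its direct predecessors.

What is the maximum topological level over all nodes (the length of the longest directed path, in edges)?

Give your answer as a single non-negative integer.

Answer: 2

Derivation:
Op 1: add_edge(D, C). Edges now: 1
Op 2: add_edge(B, D). Edges now: 2
Op 3: add_edge(A, C). Edges now: 3
Op 4: add_edge(B, C). Edges now: 4
Op 5: add_edge(E, D). Edges now: 5
Compute levels (Kahn BFS):
  sources (in-degree 0): A, B, E
  process A: level=0
    A->C: in-degree(C)=2, level(C)>=1
  process B: level=0
    B->C: in-degree(C)=1, level(C)>=1
    B->D: in-degree(D)=1, level(D)>=1
  process E: level=0
    E->D: in-degree(D)=0, level(D)=1, enqueue
  process D: level=1
    D->C: in-degree(C)=0, level(C)=2, enqueue
  process C: level=2
All levels: A:0, B:0, C:2, D:1, E:0
max level = 2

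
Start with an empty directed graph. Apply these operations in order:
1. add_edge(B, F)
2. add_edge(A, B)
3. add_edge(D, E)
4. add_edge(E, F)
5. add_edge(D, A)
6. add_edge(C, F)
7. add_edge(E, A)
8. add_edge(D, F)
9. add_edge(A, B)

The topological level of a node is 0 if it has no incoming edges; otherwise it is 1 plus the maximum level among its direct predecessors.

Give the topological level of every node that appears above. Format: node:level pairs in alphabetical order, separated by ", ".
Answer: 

Answer: A:2, B:3, C:0, D:0, E:1, F:4

Derivation:
Op 1: add_edge(B, F). Edges now: 1
Op 2: add_edge(A, B). Edges now: 2
Op 3: add_edge(D, E). Edges now: 3
Op 4: add_edge(E, F). Edges now: 4
Op 5: add_edge(D, A). Edges now: 5
Op 6: add_edge(C, F). Edges now: 6
Op 7: add_edge(E, A). Edges now: 7
Op 8: add_edge(D, F). Edges now: 8
Op 9: add_edge(A, B) (duplicate, no change). Edges now: 8
Compute levels (Kahn BFS):
  sources (in-degree 0): C, D
  process C: level=0
    C->F: in-degree(F)=3, level(F)>=1
  process D: level=0
    D->A: in-degree(A)=1, level(A)>=1
    D->E: in-degree(E)=0, level(E)=1, enqueue
    D->F: in-degree(F)=2, level(F)>=1
  process E: level=1
    E->A: in-degree(A)=0, level(A)=2, enqueue
    E->F: in-degree(F)=1, level(F)>=2
  process A: level=2
    A->B: in-degree(B)=0, level(B)=3, enqueue
  process B: level=3
    B->F: in-degree(F)=0, level(F)=4, enqueue
  process F: level=4
All levels: A:2, B:3, C:0, D:0, E:1, F:4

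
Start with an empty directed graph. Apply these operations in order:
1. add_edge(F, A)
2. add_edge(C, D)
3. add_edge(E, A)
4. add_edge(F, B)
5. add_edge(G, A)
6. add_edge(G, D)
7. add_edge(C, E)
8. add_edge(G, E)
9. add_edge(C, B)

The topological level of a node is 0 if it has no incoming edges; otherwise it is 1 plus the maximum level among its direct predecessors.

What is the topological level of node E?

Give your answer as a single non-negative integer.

Answer: 1

Derivation:
Op 1: add_edge(F, A). Edges now: 1
Op 2: add_edge(C, D). Edges now: 2
Op 3: add_edge(E, A). Edges now: 3
Op 4: add_edge(F, B). Edges now: 4
Op 5: add_edge(G, A). Edges now: 5
Op 6: add_edge(G, D). Edges now: 6
Op 7: add_edge(C, E). Edges now: 7
Op 8: add_edge(G, E). Edges now: 8
Op 9: add_edge(C, B). Edges now: 9
Compute levels (Kahn BFS):
  sources (in-degree 0): C, F, G
  process C: level=0
    C->B: in-degree(B)=1, level(B)>=1
    C->D: in-degree(D)=1, level(D)>=1
    C->E: in-degree(E)=1, level(E)>=1
  process F: level=0
    F->A: in-degree(A)=2, level(A)>=1
    F->B: in-degree(B)=0, level(B)=1, enqueue
  process G: level=0
    G->A: in-degree(A)=1, level(A)>=1
    G->D: in-degree(D)=0, level(D)=1, enqueue
    G->E: in-degree(E)=0, level(E)=1, enqueue
  process B: level=1
  process D: level=1
  process E: level=1
    E->A: in-degree(A)=0, level(A)=2, enqueue
  process A: level=2
All levels: A:2, B:1, C:0, D:1, E:1, F:0, G:0
level(E) = 1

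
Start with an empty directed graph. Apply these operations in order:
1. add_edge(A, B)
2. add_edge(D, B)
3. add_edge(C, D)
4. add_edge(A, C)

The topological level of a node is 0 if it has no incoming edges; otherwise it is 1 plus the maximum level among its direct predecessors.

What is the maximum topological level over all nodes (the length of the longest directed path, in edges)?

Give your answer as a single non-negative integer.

Op 1: add_edge(A, B). Edges now: 1
Op 2: add_edge(D, B). Edges now: 2
Op 3: add_edge(C, D). Edges now: 3
Op 4: add_edge(A, C). Edges now: 4
Compute levels (Kahn BFS):
  sources (in-degree 0): A
  process A: level=0
    A->B: in-degree(B)=1, level(B)>=1
    A->C: in-degree(C)=0, level(C)=1, enqueue
  process C: level=1
    C->D: in-degree(D)=0, level(D)=2, enqueue
  process D: level=2
    D->B: in-degree(B)=0, level(B)=3, enqueue
  process B: level=3
All levels: A:0, B:3, C:1, D:2
max level = 3

Answer: 3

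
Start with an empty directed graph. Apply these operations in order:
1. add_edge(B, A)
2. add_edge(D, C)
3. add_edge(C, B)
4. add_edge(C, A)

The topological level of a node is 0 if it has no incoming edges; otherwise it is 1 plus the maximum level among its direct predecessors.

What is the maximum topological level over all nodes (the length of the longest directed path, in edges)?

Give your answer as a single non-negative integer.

Op 1: add_edge(B, A). Edges now: 1
Op 2: add_edge(D, C). Edges now: 2
Op 3: add_edge(C, B). Edges now: 3
Op 4: add_edge(C, A). Edges now: 4
Compute levels (Kahn BFS):
  sources (in-degree 0): D
  process D: level=0
    D->C: in-degree(C)=0, level(C)=1, enqueue
  process C: level=1
    C->A: in-degree(A)=1, level(A)>=2
    C->B: in-degree(B)=0, level(B)=2, enqueue
  process B: level=2
    B->A: in-degree(A)=0, level(A)=3, enqueue
  process A: level=3
All levels: A:3, B:2, C:1, D:0
max level = 3

Answer: 3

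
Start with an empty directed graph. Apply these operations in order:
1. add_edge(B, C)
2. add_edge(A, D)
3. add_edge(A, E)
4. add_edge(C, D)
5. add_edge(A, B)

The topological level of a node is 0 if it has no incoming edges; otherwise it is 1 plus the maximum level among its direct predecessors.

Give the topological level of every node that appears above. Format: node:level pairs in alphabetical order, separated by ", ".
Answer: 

Op 1: add_edge(B, C). Edges now: 1
Op 2: add_edge(A, D). Edges now: 2
Op 3: add_edge(A, E). Edges now: 3
Op 4: add_edge(C, D). Edges now: 4
Op 5: add_edge(A, B). Edges now: 5
Compute levels (Kahn BFS):
  sources (in-degree 0): A
  process A: level=0
    A->B: in-degree(B)=0, level(B)=1, enqueue
    A->D: in-degree(D)=1, level(D)>=1
    A->E: in-degree(E)=0, level(E)=1, enqueue
  process B: level=1
    B->C: in-degree(C)=0, level(C)=2, enqueue
  process E: level=1
  process C: level=2
    C->D: in-degree(D)=0, level(D)=3, enqueue
  process D: level=3
All levels: A:0, B:1, C:2, D:3, E:1

Answer: A:0, B:1, C:2, D:3, E:1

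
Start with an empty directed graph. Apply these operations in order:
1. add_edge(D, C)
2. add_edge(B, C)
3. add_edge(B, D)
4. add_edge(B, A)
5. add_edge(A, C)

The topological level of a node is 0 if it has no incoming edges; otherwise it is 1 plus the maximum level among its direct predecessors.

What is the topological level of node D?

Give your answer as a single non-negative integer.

Answer: 1

Derivation:
Op 1: add_edge(D, C). Edges now: 1
Op 2: add_edge(B, C). Edges now: 2
Op 3: add_edge(B, D). Edges now: 3
Op 4: add_edge(B, A). Edges now: 4
Op 5: add_edge(A, C). Edges now: 5
Compute levels (Kahn BFS):
  sources (in-degree 0): B
  process B: level=0
    B->A: in-degree(A)=0, level(A)=1, enqueue
    B->C: in-degree(C)=2, level(C)>=1
    B->D: in-degree(D)=0, level(D)=1, enqueue
  process A: level=1
    A->C: in-degree(C)=1, level(C)>=2
  process D: level=1
    D->C: in-degree(C)=0, level(C)=2, enqueue
  process C: level=2
All levels: A:1, B:0, C:2, D:1
level(D) = 1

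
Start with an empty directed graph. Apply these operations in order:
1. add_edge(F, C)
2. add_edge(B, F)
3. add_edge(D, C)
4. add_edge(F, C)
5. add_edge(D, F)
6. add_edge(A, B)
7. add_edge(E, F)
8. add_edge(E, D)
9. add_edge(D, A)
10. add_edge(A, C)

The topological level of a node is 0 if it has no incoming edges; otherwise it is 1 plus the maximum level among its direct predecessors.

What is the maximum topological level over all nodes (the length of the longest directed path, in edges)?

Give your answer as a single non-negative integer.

Answer: 5

Derivation:
Op 1: add_edge(F, C). Edges now: 1
Op 2: add_edge(B, F). Edges now: 2
Op 3: add_edge(D, C). Edges now: 3
Op 4: add_edge(F, C) (duplicate, no change). Edges now: 3
Op 5: add_edge(D, F). Edges now: 4
Op 6: add_edge(A, B). Edges now: 5
Op 7: add_edge(E, F). Edges now: 6
Op 8: add_edge(E, D). Edges now: 7
Op 9: add_edge(D, A). Edges now: 8
Op 10: add_edge(A, C). Edges now: 9
Compute levels (Kahn BFS):
  sources (in-degree 0): E
  process E: level=0
    E->D: in-degree(D)=0, level(D)=1, enqueue
    E->F: in-degree(F)=2, level(F)>=1
  process D: level=1
    D->A: in-degree(A)=0, level(A)=2, enqueue
    D->C: in-degree(C)=2, level(C)>=2
    D->F: in-degree(F)=1, level(F)>=2
  process A: level=2
    A->B: in-degree(B)=0, level(B)=3, enqueue
    A->C: in-degree(C)=1, level(C)>=3
  process B: level=3
    B->F: in-degree(F)=0, level(F)=4, enqueue
  process F: level=4
    F->C: in-degree(C)=0, level(C)=5, enqueue
  process C: level=5
All levels: A:2, B:3, C:5, D:1, E:0, F:4
max level = 5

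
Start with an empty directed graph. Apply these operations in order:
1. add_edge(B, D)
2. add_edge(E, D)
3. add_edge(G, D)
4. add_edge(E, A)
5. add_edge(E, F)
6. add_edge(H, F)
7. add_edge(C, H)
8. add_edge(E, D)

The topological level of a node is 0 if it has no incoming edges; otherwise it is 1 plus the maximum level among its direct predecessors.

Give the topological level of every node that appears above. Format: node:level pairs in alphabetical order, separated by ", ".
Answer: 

Answer: A:1, B:0, C:0, D:1, E:0, F:2, G:0, H:1

Derivation:
Op 1: add_edge(B, D). Edges now: 1
Op 2: add_edge(E, D). Edges now: 2
Op 3: add_edge(G, D). Edges now: 3
Op 4: add_edge(E, A). Edges now: 4
Op 5: add_edge(E, F). Edges now: 5
Op 6: add_edge(H, F). Edges now: 6
Op 7: add_edge(C, H). Edges now: 7
Op 8: add_edge(E, D) (duplicate, no change). Edges now: 7
Compute levels (Kahn BFS):
  sources (in-degree 0): B, C, E, G
  process B: level=0
    B->D: in-degree(D)=2, level(D)>=1
  process C: level=0
    C->H: in-degree(H)=0, level(H)=1, enqueue
  process E: level=0
    E->A: in-degree(A)=0, level(A)=1, enqueue
    E->D: in-degree(D)=1, level(D)>=1
    E->F: in-degree(F)=1, level(F)>=1
  process G: level=0
    G->D: in-degree(D)=0, level(D)=1, enqueue
  process H: level=1
    H->F: in-degree(F)=0, level(F)=2, enqueue
  process A: level=1
  process D: level=1
  process F: level=2
All levels: A:1, B:0, C:0, D:1, E:0, F:2, G:0, H:1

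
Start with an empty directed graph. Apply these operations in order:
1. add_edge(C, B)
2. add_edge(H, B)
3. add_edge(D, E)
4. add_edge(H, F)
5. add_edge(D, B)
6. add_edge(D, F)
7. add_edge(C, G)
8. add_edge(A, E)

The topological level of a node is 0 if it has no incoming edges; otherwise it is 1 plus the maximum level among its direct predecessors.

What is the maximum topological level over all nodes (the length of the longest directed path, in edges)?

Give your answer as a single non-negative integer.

Answer: 1

Derivation:
Op 1: add_edge(C, B). Edges now: 1
Op 2: add_edge(H, B). Edges now: 2
Op 3: add_edge(D, E). Edges now: 3
Op 4: add_edge(H, F). Edges now: 4
Op 5: add_edge(D, B). Edges now: 5
Op 6: add_edge(D, F). Edges now: 6
Op 7: add_edge(C, G). Edges now: 7
Op 8: add_edge(A, E). Edges now: 8
Compute levels (Kahn BFS):
  sources (in-degree 0): A, C, D, H
  process A: level=0
    A->E: in-degree(E)=1, level(E)>=1
  process C: level=0
    C->B: in-degree(B)=2, level(B)>=1
    C->G: in-degree(G)=0, level(G)=1, enqueue
  process D: level=0
    D->B: in-degree(B)=1, level(B)>=1
    D->E: in-degree(E)=0, level(E)=1, enqueue
    D->F: in-degree(F)=1, level(F)>=1
  process H: level=0
    H->B: in-degree(B)=0, level(B)=1, enqueue
    H->F: in-degree(F)=0, level(F)=1, enqueue
  process G: level=1
  process E: level=1
  process B: level=1
  process F: level=1
All levels: A:0, B:1, C:0, D:0, E:1, F:1, G:1, H:0
max level = 1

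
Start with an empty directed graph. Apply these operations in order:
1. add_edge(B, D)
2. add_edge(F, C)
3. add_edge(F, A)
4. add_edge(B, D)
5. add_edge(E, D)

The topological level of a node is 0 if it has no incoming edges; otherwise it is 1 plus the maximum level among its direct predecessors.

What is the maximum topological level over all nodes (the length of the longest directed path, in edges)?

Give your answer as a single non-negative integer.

Answer: 1

Derivation:
Op 1: add_edge(B, D). Edges now: 1
Op 2: add_edge(F, C). Edges now: 2
Op 3: add_edge(F, A). Edges now: 3
Op 4: add_edge(B, D) (duplicate, no change). Edges now: 3
Op 5: add_edge(E, D). Edges now: 4
Compute levels (Kahn BFS):
  sources (in-degree 0): B, E, F
  process B: level=0
    B->D: in-degree(D)=1, level(D)>=1
  process E: level=0
    E->D: in-degree(D)=0, level(D)=1, enqueue
  process F: level=0
    F->A: in-degree(A)=0, level(A)=1, enqueue
    F->C: in-degree(C)=0, level(C)=1, enqueue
  process D: level=1
  process A: level=1
  process C: level=1
All levels: A:1, B:0, C:1, D:1, E:0, F:0
max level = 1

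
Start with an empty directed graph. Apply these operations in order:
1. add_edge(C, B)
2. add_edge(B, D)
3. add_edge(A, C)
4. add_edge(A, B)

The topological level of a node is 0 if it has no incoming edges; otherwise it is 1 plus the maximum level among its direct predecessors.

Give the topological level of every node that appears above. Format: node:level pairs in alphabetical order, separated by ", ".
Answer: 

Op 1: add_edge(C, B). Edges now: 1
Op 2: add_edge(B, D). Edges now: 2
Op 3: add_edge(A, C). Edges now: 3
Op 4: add_edge(A, B). Edges now: 4
Compute levels (Kahn BFS):
  sources (in-degree 0): A
  process A: level=0
    A->B: in-degree(B)=1, level(B)>=1
    A->C: in-degree(C)=0, level(C)=1, enqueue
  process C: level=1
    C->B: in-degree(B)=0, level(B)=2, enqueue
  process B: level=2
    B->D: in-degree(D)=0, level(D)=3, enqueue
  process D: level=3
All levels: A:0, B:2, C:1, D:3

Answer: A:0, B:2, C:1, D:3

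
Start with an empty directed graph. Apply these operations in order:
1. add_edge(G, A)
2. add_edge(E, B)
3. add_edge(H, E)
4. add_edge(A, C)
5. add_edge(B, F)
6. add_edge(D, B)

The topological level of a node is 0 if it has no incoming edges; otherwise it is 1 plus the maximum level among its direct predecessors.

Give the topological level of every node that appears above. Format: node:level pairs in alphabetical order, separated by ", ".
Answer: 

Op 1: add_edge(G, A). Edges now: 1
Op 2: add_edge(E, B). Edges now: 2
Op 3: add_edge(H, E). Edges now: 3
Op 4: add_edge(A, C). Edges now: 4
Op 5: add_edge(B, F). Edges now: 5
Op 6: add_edge(D, B). Edges now: 6
Compute levels (Kahn BFS):
  sources (in-degree 0): D, G, H
  process D: level=0
    D->B: in-degree(B)=1, level(B)>=1
  process G: level=0
    G->A: in-degree(A)=0, level(A)=1, enqueue
  process H: level=0
    H->E: in-degree(E)=0, level(E)=1, enqueue
  process A: level=1
    A->C: in-degree(C)=0, level(C)=2, enqueue
  process E: level=1
    E->B: in-degree(B)=0, level(B)=2, enqueue
  process C: level=2
  process B: level=2
    B->F: in-degree(F)=0, level(F)=3, enqueue
  process F: level=3
All levels: A:1, B:2, C:2, D:0, E:1, F:3, G:0, H:0

Answer: A:1, B:2, C:2, D:0, E:1, F:3, G:0, H:0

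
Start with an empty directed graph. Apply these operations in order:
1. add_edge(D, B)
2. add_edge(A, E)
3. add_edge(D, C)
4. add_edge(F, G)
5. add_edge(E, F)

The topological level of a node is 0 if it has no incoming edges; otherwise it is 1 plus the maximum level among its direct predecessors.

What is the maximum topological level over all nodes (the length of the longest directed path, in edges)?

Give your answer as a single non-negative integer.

Op 1: add_edge(D, B). Edges now: 1
Op 2: add_edge(A, E). Edges now: 2
Op 3: add_edge(D, C). Edges now: 3
Op 4: add_edge(F, G). Edges now: 4
Op 5: add_edge(E, F). Edges now: 5
Compute levels (Kahn BFS):
  sources (in-degree 0): A, D
  process A: level=0
    A->E: in-degree(E)=0, level(E)=1, enqueue
  process D: level=0
    D->B: in-degree(B)=0, level(B)=1, enqueue
    D->C: in-degree(C)=0, level(C)=1, enqueue
  process E: level=1
    E->F: in-degree(F)=0, level(F)=2, enqueue
  process B: level=1
  process C: level=1
  process F: level=2
    F->G: in-degree(G)=0, level(G)=3, enqueue
  process G: level=3
All levels: A:0, B:1, C:1, D:0, E:1, F:2, G:3
max level = 3

Answer: 3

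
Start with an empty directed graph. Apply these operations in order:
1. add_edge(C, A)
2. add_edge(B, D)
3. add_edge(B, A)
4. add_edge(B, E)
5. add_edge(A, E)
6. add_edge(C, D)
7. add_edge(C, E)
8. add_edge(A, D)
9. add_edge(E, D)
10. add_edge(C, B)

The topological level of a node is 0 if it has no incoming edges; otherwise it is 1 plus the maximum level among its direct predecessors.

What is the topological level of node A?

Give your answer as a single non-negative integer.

Op 1: add_edge(C, A). Edges now: 1
Op 2: add_edge(B, D). Edges now: 2
Op 3: add_edge(B, A). Edges now: 3
Op 4: add_edge(B, E). Edges now: 4
Op 5: add_edge(A, E). Edges now: 5
Op 6: add_edge(C, D). Edges now: 6
Op 7: add_edge(C, E). Edges now: 7
Op 8: add_edge(A, D). Edges now: 8
Op 9: add_edge(E, D). Edges now: 9
Op 10: add_edge(C, B). Edges now: 10
Compute levels (Kahn BFS):
  sources (in-degree 0): C
  process C: level=0
    C->A: in-degree(A)=1, level(A)>=1
    C->B: in-degree(B)=0, level(B)=1, enqueue
    C->D: in-degree(D)=3, level(D)>=1
    C->E: in-degree(E)=2, level(E)>=1
  process B: level=1
    B->A: in-degree(A)=0, level(A)=2, enqueue
    B->D: in-degree(D)=2, level(D)>=2
    B->E: in-degree(E)=1, level(E)>=2
  process A: level=2
    A->D: in-degree(D)=1, level(D)>=3
    A->E: in-degree(E)=0, level(E)=3, enqueue
  process E: level=3
    E->D: in-degree(D)=0, level(D)=4, enqueue
  process D: level=4
All levels: A:2, B:1, C:0, D:4, E:3
level(A) = 2

Answer: 2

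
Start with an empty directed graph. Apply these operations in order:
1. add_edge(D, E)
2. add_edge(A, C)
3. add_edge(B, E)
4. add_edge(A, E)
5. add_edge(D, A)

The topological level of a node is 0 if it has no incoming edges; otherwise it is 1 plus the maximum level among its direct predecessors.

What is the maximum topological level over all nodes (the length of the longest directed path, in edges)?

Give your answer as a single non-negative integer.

Op 1: add_edge(D, E). Edges now: 1
Op 2: add_edge(A, C). Edges now: 2
Op 3: add_edge(B, E). Edges now: 3
Op 4: add_edge(A, E). Edges now: 4
Op 5: add_edge(D, A). Edges now: 5
Compute levels (Kahn BFS):
  sources (in-degree 0): B, D
  process B: level=0
    B->E: in-degree(E)=2, level(E)>=1
  process D: level=0
    D->A: in-degree(A)=0, level(A)=1, enqueue
    D->E: in-degree(E)=1, level(E)>=1
  process A: level=1
    A->C: in-degree(C)=0, level(C)=2, enqueue
    A->E: in-degree(E)=0, level(E)=2, enqueue
  process C: level=2
  process E: level=2
All levels: A:1, B:0, C:2, D:0, E:2
max level = 2

Answer: 2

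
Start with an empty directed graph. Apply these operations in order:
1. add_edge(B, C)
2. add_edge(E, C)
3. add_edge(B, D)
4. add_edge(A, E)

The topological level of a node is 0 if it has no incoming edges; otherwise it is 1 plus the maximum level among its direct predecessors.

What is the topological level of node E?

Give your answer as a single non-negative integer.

Op 1: add_edge(B, C). Edges now: 1
Op 2: add_edge(E, C). Edges now: 2
Op 3: add_edge(B, D). Edges now: 3
Op 4: add_edge(A, E). Edges now: 4
Compute levels (Kahn BFS):
  sources (in-degree 0): A, B
  process A: level=0
    A->E: in-degree(E)=0, level(E)=1, enqueue
  process B: level=0
    B->C: in-degree(C)=1, level(C)>=1
    B->D: in-degree(D)=0, level(D)=1, enqueue
  process E: level=1
    E->C: in-degree(C)=0, level(C)=2, enqueue
  process D: level=1
  process C: level=2
All levels: A:0, B:0, C:2, D:1, E:1
level(E) = 1

Answer: 1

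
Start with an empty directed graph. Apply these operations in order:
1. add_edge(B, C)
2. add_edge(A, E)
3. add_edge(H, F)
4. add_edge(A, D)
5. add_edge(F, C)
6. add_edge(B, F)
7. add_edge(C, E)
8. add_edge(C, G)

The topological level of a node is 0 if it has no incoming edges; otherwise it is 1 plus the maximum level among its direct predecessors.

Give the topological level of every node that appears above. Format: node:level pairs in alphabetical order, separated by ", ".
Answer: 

Op 1: add_edge(B, C). Edges now: 1
Op 2: add_edge(A, E). Edges now: 2
Op 3: add_edge(H, F). Edges now: 3
Op 4: add_edge(A, D). Edges now: 4
Op 5: add_edge(F, C). Edges now: 5
Op 6: add_edge(B, F). Edges now: 6
Op 7: add_edge(C, E). Edges now: 7
Op 8: add_edge(C, G). Edges now: 8
Compute levels (Kahn BFS):
  sources (in-degree 0): A, B, H
  process A: level=0
    A->D: in-degree(D)=0, level(D)=1, enqueue
    A->E: in-degree(E)=1, level(E)>=1
  process B: level=0
    B->C: in-degree(C)=1, level(C)>=1
    B->F: in-degree(F)=1, level(F)>=1
  process H: level=0
    H->F: in-degree(F)=0, level(F)=1, enqueue
  process D: level=1
  process F: level=1
    F->C: in-degree(C)=0, level(C)=2, enqueue
  process C: level=2
    C->E: in-degree(E)=0, level(E)=3, enqueue
    C->G: in-degree(G)=0, level(G)=3, enqueue
  process E: level=3
  process G: level=3
All levels: A:0, B:0, C:2, D:1, E:3, F:1, G:3, H:0

Answer: A:0, B:0, C:2, D:1, E:3, F:1, G:3, H:0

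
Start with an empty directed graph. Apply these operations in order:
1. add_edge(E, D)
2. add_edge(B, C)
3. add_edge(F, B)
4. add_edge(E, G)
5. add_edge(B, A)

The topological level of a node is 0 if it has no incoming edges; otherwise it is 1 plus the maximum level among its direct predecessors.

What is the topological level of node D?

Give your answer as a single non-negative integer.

Op 1: add_edge(E, D). Edges now: 1
Op 2: add_edge(B, C). Edges now: 2
Op 3: add_edge(F, B). Edges now: 3
Op 4: add_edge(E, G). Edges now: 4
Op 5: add_edge(B, A). Edges now: 5
Compute levels (Kahn BFS):
  sources (in-degree 0): E, F
  process E: level=0
    E->D: in-degree(D)=0, level(D)=1, enqueue
    E->G: in-degree(G)=0, level(G)=1, enqueue
  process F: level=0
    F->B: in-degree(B)=0, level(B)=1, enqueue
  process D: level=1
  process G: level=1
  process B: level=1
    B->A: in-degree(A)=0, level(A)=2, enqueue
    B->C: in-degree(C)=0, level(C)=2, enqueue
  process A: level=2
  process C: level=2
All levels: A:2, B:1, C:2, D:1, E:0, F:0, G:1
level(D) = 1

Answer: 1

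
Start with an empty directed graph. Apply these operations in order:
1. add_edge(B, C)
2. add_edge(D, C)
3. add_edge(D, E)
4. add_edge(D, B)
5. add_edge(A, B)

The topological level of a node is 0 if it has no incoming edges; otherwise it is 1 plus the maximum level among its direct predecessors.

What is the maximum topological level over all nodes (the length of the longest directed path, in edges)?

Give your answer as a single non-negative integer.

Answer: 2

Derivation:
Op 1: add_edge(B, C). Edges now: 1
Op 2: add_edge(D, C). Edges now: 2
Op 3: add_edge(D, E). Edges now: 3
Op 4: add_edge(D, B). Edges now: 4
Op 5: add_edge(A, B). Edges now: 5
Compute levels (Kahn BFS):
  sources (in-degree 0): A, D
  process A: level=0
    A->B: in-degree(B)=1, level(B)>=1
  process D: level=0
    D->B: in-degree(B)=0, level(B)=1, enqueue
    D->C: in-degree(C)=1, level(C)>=1
    D->E: in-degree(E)=0, level(E)=1, enqueue
  process B: level=1
    B->C: in-degree(C)=0, level(C)=2, enqueue
  process E: level=1
  process C: level=2
All levels: A:0, B:1, C:2, D:0, E:1
max level = 2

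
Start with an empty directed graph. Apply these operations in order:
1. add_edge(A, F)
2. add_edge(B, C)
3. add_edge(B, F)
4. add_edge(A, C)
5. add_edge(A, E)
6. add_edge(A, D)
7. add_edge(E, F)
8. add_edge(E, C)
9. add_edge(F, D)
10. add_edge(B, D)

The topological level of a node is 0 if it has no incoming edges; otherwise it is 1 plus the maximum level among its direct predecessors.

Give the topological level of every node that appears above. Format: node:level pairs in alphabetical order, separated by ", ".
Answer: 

Op 1: add_edge(A, F). Edges now: 1
Op 2: add_edge(B, C). Edges now: 2
Op 3: add_edge(B, F). Edges now: 3
Op 4: add_edge(A, C). Edges now: 4
Op 5: add_edge(A, E). Edges now: 5
Op 6: add_edge(A, D). Edges now: 6
Op 7: add_edge(E, F). Edges now: 7
Op 8: add_edge(E, C). Edges now: 8
Op 9: add_edge(F, D). Edges now: 9
Op 10: add_edge(B, D). Edges now: 10
Compute levels (Kahn BFS):
  sources (in-degree 0): A, B
  process A: level=0
    A->C: in-degree(C)=2, level(C)>=1
    A->D: in-degree(D)=2, level(D)>=1
    A->E: in-degree(E)=0, level(E)=1, enqueue
    A->F: in-degree(F)=2, level(F)>=1
  process B: level=0
    B->C: in-degree(C)=1, level(C)>=1
    B->D: in-degree(D)=1, level(D)>=1
    B->F: in-degree(F)=1, level(F)>=1
  process E: level=1
    E->C: in-degree(C)=0, level(C)=2, enqueue
    E->F: in-degree(F)=0, level(F)=2, enqueue
  process C: level=2
  process F: level=2
    F->D: in-degree(D)=0, level(D)=3, enqueue
  process D: level=3
All levels: A:0, B:0, C:2, D:3, E:1, F:2

Answer: A:0, B:0, C:2, D:3, E:1, F:2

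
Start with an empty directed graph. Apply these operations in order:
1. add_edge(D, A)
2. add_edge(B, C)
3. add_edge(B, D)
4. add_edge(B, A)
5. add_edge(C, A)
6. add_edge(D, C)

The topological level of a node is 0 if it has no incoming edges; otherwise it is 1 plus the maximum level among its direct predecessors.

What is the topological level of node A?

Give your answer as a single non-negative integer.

Answer: 3

Derivation:
Op 1: add_edge(D, A). Edges now: 1
Op 2: add_edge(B, C). Edges now: 2
Op 3: add_edge(B, D). Edges now: 3
Op 4: add_edge(B, A). Edges now: 4
Op 5: add_edge(C, A). Edges now: 5
Op 6: add_edge(D, C). Edges now: 6
Compute levels (Kahn BFS):
  sources (in-degree 0): B
  process B: level=0
    B->A: in-degree(A)=2, level(A)>=1
    B->C: in-degree(C)=1, level(C)>=1
    B->D: in-degree(D)=0, level(D)=1, enqueue
  process D: level=1
    D->A: in-degree(A)=1, level(A)>=2
    D->C: in-degree(C)=0, level(C)=2, enqueue
  process C: level=2
    C->A: in-degree(A)=0, level(A)=3, enqueue
  process A: level=3
All levels: A:3, B:0, C:2, D:1
level(A) = 3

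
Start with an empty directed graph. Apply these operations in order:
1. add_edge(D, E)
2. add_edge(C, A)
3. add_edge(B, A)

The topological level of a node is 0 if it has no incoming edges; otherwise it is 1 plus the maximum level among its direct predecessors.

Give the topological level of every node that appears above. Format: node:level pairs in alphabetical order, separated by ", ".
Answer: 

Answer: A:1, B:0, C:0, D:0, E:1

Derivation:
Op 1: add_edge(D, E). Edges now: 1
Op 2: add_edge(C, A). Edges now: 2
Op 3: add_edge(B, A). Edges now: 3
Compute levels (Kahn BFS):
  sources (in-degree 0): B, C, D
  process B: level=0
    B->A: in-degree(A)=1, level(A)>=1
  process C: level=0
    C->A: in-degree(A)=0, level(A)=1, enqueue
  process D: level=0
    D->E: in-degree(E)=0, level(E)=1, enqueue
  process A: level=1
  process E: level=1
All levels: A:1, B:0, C:0, D:0, E:1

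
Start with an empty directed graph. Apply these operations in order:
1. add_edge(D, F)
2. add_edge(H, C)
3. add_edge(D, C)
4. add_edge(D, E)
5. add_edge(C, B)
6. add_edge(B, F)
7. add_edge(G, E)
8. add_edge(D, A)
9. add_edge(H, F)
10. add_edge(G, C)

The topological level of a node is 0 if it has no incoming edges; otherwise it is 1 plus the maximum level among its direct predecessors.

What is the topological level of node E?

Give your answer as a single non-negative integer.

Answer: 1

Derivation:
Op 1: add_edge(D, F). Edges now: 1
Op 2: add_edge(H, C). Edges now: 2
Op 3: add_edge(D, C). Edges now: 3
Op 4: add_edge(D, E). Edges now: 4
Op 5: add_edge(C, B). Edges now: 5
Op 6: add_edge(B, F). Edges now: 6
Op 7: add_edge(G, E). Edges now: 7
Op 8: add_edge(D, A). Edges now: 8
Op 9: add_edge(H, F). Edges now: 9
Op 10: add_edge(G, C). Edges now: 10
Compute levels (Kahn BFS):
  sources (in-degree 0): D, G, H
  process D: level=0
    D->A: in-degree(A)=0, level(A)=1, enqueue
    D->C: in-degree(C)=2, level(C)>=1
    D->E: in-degree(E)=1, level(E)>=1
    D->F: in-degree(F)=2, level(F)>=1
  process G: level=0
    G->C: in-degree(C)=1, level(C)>=1
    G->E: in-degree(E)=0, level(E)=1, enqueue
  process H: level=0
    H->C: in-degree(C)=0, level(C)=1, enqueue
    H->F: in-degree(F)=1, level(F)>=1
  process A: level=1
  process E: level=1
  process C: level=1
    C->B: in-degree(B)=0, level(B)=2, enqueue
  process B: level=2
    B->F: in-degree(F)=0, level(F)=3, enqueue
  process F: level=3
All levels: A:1, B:2, C:1, D:0, E:1, F:3, G:0, H:0
level(E) = 1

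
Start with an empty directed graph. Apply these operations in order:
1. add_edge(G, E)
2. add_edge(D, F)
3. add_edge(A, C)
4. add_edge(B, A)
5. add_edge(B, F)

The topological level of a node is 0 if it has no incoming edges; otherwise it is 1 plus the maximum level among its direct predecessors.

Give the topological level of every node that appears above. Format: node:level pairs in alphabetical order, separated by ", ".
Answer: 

Op 1: add_edge(G, E). Edges now: 1
Op 2: add_edge(D, F). Edges now: 2
Op 3: add_edge(A, C). Edges now: 3
Op 4: add_edge(B, A). Edges now: 4
Op 5: add_edge(B, F). Edges now: 5
Compute levels (Kahn BFS):
  sources (in-degree 0): B, D, G
  process B: level=0
    B->A: in-degree(A)=0, level(A)=1, enqueue
    B->F: in-degree(F)=1, level(F)>=1
  process D: level=0
    D->F: in-degree(F)=0, level(F)=1, enqueue
  process G: level=0
    G->E: in-degree(E)=0, level(E)=1, enqueue
  process A: level=1
    A->C: in-degree(C)=0, level(C)=2, enqueue
  process F: level=1
  process E: level=1
  process C: level=2
All levels: A:1, B:0, C:2, D:0, E:1, F:1, G:0

Answer: A:1, B:0, C:2, D:0, E:1, F:1, G:0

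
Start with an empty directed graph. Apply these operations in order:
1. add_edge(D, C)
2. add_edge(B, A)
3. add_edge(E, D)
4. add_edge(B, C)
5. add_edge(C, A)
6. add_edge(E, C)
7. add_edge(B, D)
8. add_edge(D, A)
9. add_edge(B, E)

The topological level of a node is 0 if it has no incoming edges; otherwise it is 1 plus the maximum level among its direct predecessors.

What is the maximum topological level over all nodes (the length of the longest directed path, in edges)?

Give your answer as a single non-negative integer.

Answer: 4

Derivation:
Op 1: add_edge(D, C). Edges now: 1
Op 2: add_edge(B, A). Edges now: 2
Op 3: add_edge(E, D). Edges now: 3
Op 4: add_edge(B, C). Edges now: 4
Op 5: add_edge(C, A). Edges now: 5
Op 6: add_edge(E, C). Edges now: 6
Op 7: add_edge(B, D). Edges now: 7
Op 8: add_edge(D, A). Edges now: 8
Op 9: add_edge(B, E). Edges now: 9
Compute levels (Kahn BFS):
  sources (in-degree 0): B
  process B: level=0
    B->A: in-degree(A)=2, level(A)>=1
    B->C: in-degree(C)=2, level(C)>=1
    B->D: in-degree(D)=1, level(D)>=1
    B->E: in-degree(E)=0, level(E)=1, enqueue
  process E: level=1
    E->C: in-degree(C)=1, level(C)>=2
    E->D: in-degree(D)=0, level(D)=2, enqueue
  process D: level=2
    D->A: in-degree(A)=1, level(A)>=3
    D->C: in-degree(C)=0, level(C)=3, enqueue
  process C: level=3
    C->A: in-degree(A)=0, level(A)=4, enqueue
  process A: level=4
All levels: A:4, B:0, C:3, D:2, E:1
max level = 4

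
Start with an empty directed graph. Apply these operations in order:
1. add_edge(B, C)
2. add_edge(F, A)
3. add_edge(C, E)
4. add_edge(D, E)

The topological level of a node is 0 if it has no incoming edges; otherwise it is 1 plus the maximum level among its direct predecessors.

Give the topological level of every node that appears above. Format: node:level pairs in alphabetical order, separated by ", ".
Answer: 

Answer: A:1, B:0, C:1, D:0, E:2, F:0

Derivation:
Op 1: add_edge(B, C). Edges now: 1
Op 2: add_edge(F, A). Edges now: 2
Op 3: add_edge(C, E). Edges now: 3
Op 4: add_edge(D, E). Edges now: 4
Compute levels (Kahn BFS):
  sources (in-degree 0): B, D, F
  process B: level=0
    B->C: in-degree(C)=0, level(C)=1, enqueue
  process D: level=0
    D->E: in-degree(E)=1, level(E)>=1
  process F: level=0
    F->A: in-degree(A)=0, level(A)=1, enqueue
  process C: level=1
    C->E: in-degree(E)=0, level(E)=2, enqueue
  process A: level=1
  process E: level=2
All levels: A:1, B:0, C:1, D:0, E:2, F:0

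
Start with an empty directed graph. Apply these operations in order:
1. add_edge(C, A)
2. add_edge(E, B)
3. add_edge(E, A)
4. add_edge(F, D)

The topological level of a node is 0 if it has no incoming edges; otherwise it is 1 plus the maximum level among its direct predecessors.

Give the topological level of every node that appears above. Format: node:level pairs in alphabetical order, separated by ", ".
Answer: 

Answer: A:1, B:1, C:0, D:1, E:0, F:0

Derivation:
Op 1: add_edge(C, A). Edges now: 1
Op 2: add_edge(E, B). Edges now: 2
Op 3: add_edge(E, A). Edges now: 3
Op 4: add_edge(F, D). Edges now: 4
Compute levels (Kahn BFS):
  sources (in-degree 0): C, E, F
  process C: level=0
    C->A: in-degree(A)=1, level(A)>=1
  process E: level=0
    E->A: in-degree(A)=0, level(A)=1, enqueue
    E->B: in-degree(B)=0, level(B)=1, enqueue
  process F: level=0
    F->D: in-degree(D)=0, level(D)=1, enqueue
  process A: level=1
  process B: level=1
  process D: level=1
All levels: A:1, B:1, C:0, D:1, E:0, F:0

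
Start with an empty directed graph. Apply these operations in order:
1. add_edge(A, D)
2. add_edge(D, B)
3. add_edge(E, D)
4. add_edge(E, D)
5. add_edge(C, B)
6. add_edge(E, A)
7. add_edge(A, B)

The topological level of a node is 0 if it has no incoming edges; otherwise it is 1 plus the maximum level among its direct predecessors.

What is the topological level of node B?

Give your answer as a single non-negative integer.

Op 1: add_edge(A, D). Edges now: 1
Op 2: add_edge(D, B). Edges now: 2
Op 3: add_edge(E, D). Edges now: 3
Op 4: add_edge(E, D) (duplicate, no change). Edges now: 3
Op 5: add_edge(C, B). Edges now: 4
Op 6: add_edge(E, A). Edges now: 5
Op 7: add_edge(A, B). Edges now: 6
Compute levels (Kahn BFS):
  sources (in-degree 0): C, E
  process C: level=0
    C->B: in-degree(B)=2, level(B)>=1
  process E: level=0
    E->A: in-degree(A)=0, level(A)=1, enqueue
    E->D: in-degree(D)=1, level(D)>=1
  process A: level=1
    A->B: in-degree(B)=1, level(B)>=2
    A->D: in-degree(D)=0, level(D)=2, enqueue
  process D: level=2
    D->B: in-degree(B)=0, level(B)=3, enqueue
  process B: level=3
All levels: A:1, B:3, C:0, D:2, E:0
level(B) = 3

Answer: 3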